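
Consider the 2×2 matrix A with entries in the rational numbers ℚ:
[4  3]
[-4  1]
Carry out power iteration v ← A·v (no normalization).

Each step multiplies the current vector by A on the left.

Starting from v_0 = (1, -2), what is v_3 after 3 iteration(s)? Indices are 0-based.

v_3 = (-98, 106)

v_0 = (1, -2).
v_1 = A·v_0 = (-2, -6).
v_2 = A·v_1 = (-26, 2).
v_3 = A·v_2 = (-98, 106).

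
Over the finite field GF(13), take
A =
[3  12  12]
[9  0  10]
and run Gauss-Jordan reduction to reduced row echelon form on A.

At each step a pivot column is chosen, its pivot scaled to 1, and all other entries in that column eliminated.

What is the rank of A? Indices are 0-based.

[1] R0 /= 3  ⇒  (1, 4, 4)
     R1 -= 9·R0  ⇒  (0, 3, 0)
[2] R1 /= 3  ⇒  (0, 1, 0)
     R0 -= 4·R1  ⇒  (1, 0, 4)

rank = 2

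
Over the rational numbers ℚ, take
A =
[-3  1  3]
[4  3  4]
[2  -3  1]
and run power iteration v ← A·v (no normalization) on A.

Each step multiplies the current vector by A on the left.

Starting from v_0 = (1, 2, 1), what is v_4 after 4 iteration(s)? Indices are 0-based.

v_0 = (1, 2, 1).
v_1 = A·v_0 = (2, 14, -3).
v_2 = A·v_1 = (-1, 38, -41).
v_3 = A·v_2 = (-82, -54, -157).
v_4 = A·v_3 = (-279, -1118, -159).

v_4 = (-279, -1118, -159)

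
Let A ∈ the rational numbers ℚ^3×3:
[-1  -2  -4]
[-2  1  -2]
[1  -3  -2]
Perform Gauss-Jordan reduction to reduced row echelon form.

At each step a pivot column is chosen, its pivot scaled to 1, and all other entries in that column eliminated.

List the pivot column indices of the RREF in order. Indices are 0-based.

pivot(0,0)=-1: scale R0 → (1, 2, 4)
  clear (1,0): R1 −= (-2)R0 → (0, 5, 6)
  clear (2,0): R2 −= (1)R0 → (0, -5, -6)
pivot(1,1)=5: scale R1 → (0, 1, 6/5)
  clear (0,1): R0 −= (2)R1 → (1, 0, 8/5)
  clear (2,1): R2 −= (-5)R1 → (0, 0, 0)
col 2: no nonzero at/below row 2; advance.

pivot columns: 0, 1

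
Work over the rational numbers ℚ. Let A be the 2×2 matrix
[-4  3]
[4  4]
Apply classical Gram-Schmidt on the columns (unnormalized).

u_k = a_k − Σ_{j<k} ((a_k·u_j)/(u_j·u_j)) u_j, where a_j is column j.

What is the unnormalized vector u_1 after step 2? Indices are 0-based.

Step 1: u_0 = a_0 = (-4, 4).
Step 2: u_1 = a_1 − (1/8)·u_0 = (7/2, 7/2).

u_1 = (7/2, 7/2)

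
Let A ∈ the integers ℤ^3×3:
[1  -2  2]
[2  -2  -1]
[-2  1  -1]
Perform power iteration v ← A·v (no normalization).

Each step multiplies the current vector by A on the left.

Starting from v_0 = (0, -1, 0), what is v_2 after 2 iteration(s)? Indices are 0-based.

v_2 = (-4, 1, -1)

v_0 = (0, -1, 0).
v_1 = A·v_0 = (2, 2, -1).
v_2 = A·v_1 = (-4, 1, -1).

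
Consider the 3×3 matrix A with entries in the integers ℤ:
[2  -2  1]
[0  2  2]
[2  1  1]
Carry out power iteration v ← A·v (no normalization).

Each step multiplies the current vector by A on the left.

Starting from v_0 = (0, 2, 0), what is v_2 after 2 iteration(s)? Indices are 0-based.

v_2 = (-14, 12, -2)

v_0 = (0, 2, 0).
v_1 = A·v_0 = (-4, 4, 2).
v_2 = A·v_1 = (-14, 12, -2).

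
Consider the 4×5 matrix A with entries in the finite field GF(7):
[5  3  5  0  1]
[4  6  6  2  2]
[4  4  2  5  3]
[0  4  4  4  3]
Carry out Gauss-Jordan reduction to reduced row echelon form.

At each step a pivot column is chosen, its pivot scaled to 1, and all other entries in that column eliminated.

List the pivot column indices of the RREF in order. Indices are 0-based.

pivot columns: 0, 1, 2

[1] R0 /= 5  ⇒  (1, 2, 1, 0, 3)
     R1 -= 4·R0  ⇒  (0, 5, 2, 2, 4)
     R2 -= 4·R0  ⇒  (0, 3, 5, 5, 5)
[2] R1 /= 5  ⇒  (0, 1, 6, 6, 5)
     R0 -= 2·R1  ⇒  (1, 0, 3, 2, 0)
     R2 -= 3·R1  ⇒  (0, 0, 1, 1, 4)
     R3 -= 4·R1  ⇒  (0, 0, 1, 1, 4)
[3] R2 /= 1  ⇒  (0, 0, 1, 1, 4)
     R0 -= 3·R2  ⇒  (1, 0, 0, 6, 2)
     R1 -= 6·R2  ⇒  (0, 1, 0, 0, 2)
     R3 -= 1·R2  ⇒  (0, 0, 0, 0, 0)
column 3 empty below row 3
column 4 empty below row 3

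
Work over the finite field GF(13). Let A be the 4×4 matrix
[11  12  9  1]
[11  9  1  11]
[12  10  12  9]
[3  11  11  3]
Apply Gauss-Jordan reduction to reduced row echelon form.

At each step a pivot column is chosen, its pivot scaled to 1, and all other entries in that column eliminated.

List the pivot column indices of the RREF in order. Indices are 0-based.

pivot columns: 0, 1, 2, 3

pivot(0,0)=11: scale R0 → (1, 7, 2, 6)
  clear (1,0): R1 −= (11)R0 → (0, 10, 5, 10)
  clear (2,0): R2 −= (12)R0 → (0, 4, 1, 2)
  clear (3,0): R3 −= (3)R0 → (0, 3, 5, 11)
pivot(1,1)=10: scale R1 → (0, 1, 7, 1)
  clear (0,1): R0 −= (7)R1 → (1, 0, 5, 12)
  clear (2,1): R2 −= (4)R1 → (0, 0, 12, 11)
  clear (3,1): R3 −= (3)R1 → (0, 0, 10, 8)
pivot(2,2)=12: scale R2 → (0, 0, 1, 2)
  clear (0,2): R0 −= (5)R2 → (1, 0, 0, 2)
  clear (1,2): R1 −= (7)R2 → (0, 1, 0, 0)
  clear (3,2): R3 −= (10)R2 → (0, 0, 0, 1)
pivot(3,3)=1: scale R3 → (0, 0, 0, 1)
  clear (0,3): R0 −= (2)R3 → (1, 0, 0, 0)
  clear (2,3): R2 −= (2)R3 → (0, 0, 1, 0)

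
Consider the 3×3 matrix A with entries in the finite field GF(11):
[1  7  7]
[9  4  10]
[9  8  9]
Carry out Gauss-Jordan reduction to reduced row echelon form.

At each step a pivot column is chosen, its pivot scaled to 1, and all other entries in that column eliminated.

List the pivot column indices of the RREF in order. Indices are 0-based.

[1] R0 /= 1  ⇒  (1, 7, 7)
     R1 -= 9·R0  ⇒  (0, 7, 2)
     R2 -= 9·R0  ⇒  (0, 0, 1)
[2] R1 /= 7  ⇒  (0, 1, 5)
     R0 -= 7·R1  ⇒  (1, 0, 5)
[3] R2 /= 1  ⇒  (0, 0, 1)
     R0 -= 5·R2  ⇒  (1, 0, 0)
     R1 -= 5·R2  ⇒  (0, 1, 0)

pivot columns: 0, 1, 2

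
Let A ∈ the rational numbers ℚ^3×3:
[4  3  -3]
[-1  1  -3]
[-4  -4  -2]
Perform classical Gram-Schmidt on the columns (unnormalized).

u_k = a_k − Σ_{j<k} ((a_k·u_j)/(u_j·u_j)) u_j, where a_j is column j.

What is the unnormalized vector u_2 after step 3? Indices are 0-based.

Step 1: u_0 = a_0 = (4, -1, -4).
Step 2: u_1 = a_1 − (9/11)·u_0 = (-3/11, 20/11, -8/11).
Step 3: u_2 = a_2 − (-1/33)·u_0 − (-35/43)·u_1 = (-400/129, -200/129, -350/129).

u_2 = (-400/129, -200/129, -350/129)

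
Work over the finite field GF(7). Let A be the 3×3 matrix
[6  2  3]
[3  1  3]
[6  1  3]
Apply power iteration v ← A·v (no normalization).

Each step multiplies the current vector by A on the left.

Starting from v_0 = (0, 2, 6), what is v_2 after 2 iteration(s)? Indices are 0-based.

v_0 = (0, 2, 6).
v_1 = A·v_0 = (1, 6, 6).
v_2 = A·v_1 = (1, 6, 2).

v_2 = (1, 6, 2)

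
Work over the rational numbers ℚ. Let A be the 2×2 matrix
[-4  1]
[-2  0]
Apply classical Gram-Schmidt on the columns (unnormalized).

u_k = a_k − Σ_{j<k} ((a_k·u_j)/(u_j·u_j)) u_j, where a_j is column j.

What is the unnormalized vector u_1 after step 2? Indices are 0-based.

u_1 = (1/5, -2/5)

Step 1: u_0 = a_0 = (-4, -2).
Step 2: u_1 = a_1 − (-1/5)·u_0 = (1/5, -2/5).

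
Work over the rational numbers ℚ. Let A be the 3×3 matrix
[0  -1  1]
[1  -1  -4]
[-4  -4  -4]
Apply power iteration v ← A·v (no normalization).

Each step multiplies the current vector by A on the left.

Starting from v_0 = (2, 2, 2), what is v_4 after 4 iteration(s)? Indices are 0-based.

v_4 = (-232, 4112, 5888)

v_0 = (2, 2, 2).
v_1 = A·v_0 = (0, -8, -24).
v_2 = A·v_1 = (-16, 104, 128).
v_3 = A·v_2 = (24, -632, -864).
v_4 = A·v_3 = (-232, 4112, 5888).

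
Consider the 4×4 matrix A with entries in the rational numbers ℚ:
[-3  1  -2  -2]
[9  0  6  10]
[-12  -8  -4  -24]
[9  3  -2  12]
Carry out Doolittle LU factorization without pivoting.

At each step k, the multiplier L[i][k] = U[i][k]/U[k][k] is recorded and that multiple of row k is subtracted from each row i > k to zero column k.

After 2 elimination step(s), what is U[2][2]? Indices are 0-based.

U[2][2] = 4

[col 0] pivot -3
  R1 -= -3*R0 → (0, 3, 0, 4)  (L[1][0] := -3)
  R2 -= 4*R0 → (0, -12, 4, -16)  (L[2][0] := 4)
  R3 -= -3*R0 → (0, 6, -8, 6)  (L[3][0] := -3)
[col 1] pivot 3
  R2 -= -4*R1 → (0, 0, 4, 0)  (L[2][1] := -4)
  R3 -= 2*R1 → (0, 0, -8, -2)  (L[3][1] := 2)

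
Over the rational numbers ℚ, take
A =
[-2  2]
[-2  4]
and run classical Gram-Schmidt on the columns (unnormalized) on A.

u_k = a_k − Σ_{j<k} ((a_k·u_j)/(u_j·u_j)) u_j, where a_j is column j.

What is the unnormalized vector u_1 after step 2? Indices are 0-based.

u_1 = (-1, 1)

Step 1: u_0 = a_0 = (-2, -2).
Step 2: u_1 = a_1 − (-3/2)·u_0 = (-1, 1).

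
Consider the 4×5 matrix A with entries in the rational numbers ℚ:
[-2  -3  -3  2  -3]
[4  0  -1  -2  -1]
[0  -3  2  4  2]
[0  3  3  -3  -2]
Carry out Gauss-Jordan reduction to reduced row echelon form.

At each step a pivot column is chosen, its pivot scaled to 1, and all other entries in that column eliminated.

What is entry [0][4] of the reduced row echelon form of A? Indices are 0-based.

M[0][4] = 20/19

pivot(0,0)=-2: scale R0 → (1, 3/2, 3/2, -1, 3/2)
  clear (1,0): R1 −= (4)R0 → (0, -6, -7, 2, -7)
pivot(1,1)=-6: scale R1 → (0, 1, 7/6, -1/3, 7/6)
  clear (0,1): R0 −= (3/2)R1 → (1, 0, -1/4, -1/2, -1/4)
  clear (2,1): R2 −= (-3)R1 → (0, 0, 11/2, 3, 11/2)
  clear (3,1): R3 −= (3)R1 → (0, 0, -1/2, -2, -11/2)
pivot(2,2)=11/2: scale R2 → (0, 0, 1, 6/11, 1)
  clear (0,2): R0 −= (-1/4)R2 → (1, 0, 0, -4/11, 0)
  clear (1,2): R1 −= (7/6)R2 → (0, 1, 0, -32/33, 0)
  clear (3,2): R3 −= (-1/2)R2 → (0, 0, 0, -19/11, -5)
pivot(3,3)=-19/11: scale R3 → (0, 0, 0, 1, 55/19)
  clear (0,3): R0 −= (-4/11)R3 → (1, 0, 0, 0, 20/19)
  clear (1,3): R1 −= (-32/33)R3 → (0, 1, 0, 0, 160/57)
  clear (2,3): R2 −= (6/11)R3 → (0, 0, 1, 0, -11/19)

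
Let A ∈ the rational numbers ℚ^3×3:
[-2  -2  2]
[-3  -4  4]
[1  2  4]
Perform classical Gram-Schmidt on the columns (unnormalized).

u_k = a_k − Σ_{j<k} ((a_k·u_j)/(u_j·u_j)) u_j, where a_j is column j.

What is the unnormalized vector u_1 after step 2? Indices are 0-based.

u_1 = (4/7, -1/7, 5/7)

Step 1: u_0 = a_0 = (-2, -3, 1).
Step 2: u_1 = a_1 − (9/7)·u_0 = (4/7, -1/7, 5/7).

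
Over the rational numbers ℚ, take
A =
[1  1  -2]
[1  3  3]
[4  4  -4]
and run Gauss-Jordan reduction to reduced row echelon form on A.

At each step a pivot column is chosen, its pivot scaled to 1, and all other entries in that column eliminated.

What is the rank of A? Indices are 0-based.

rank = 3

step 1: normalize row 0 (÷1) = (1, 1, -2)
  row 1: subtract 1×row0 = (0, 2, 5)
  row 2: subtract 4×row0 = (0, 0, 4)
step 2: normalize row 1 (÷2) = (0, 1, 5/2)
  row 0: subtract 1×row1 = (1, 0, -9/2)
step 3: normalize row 2 (÷4) = (0, 0, 1)
  row 0: subtract -9/2×row2 = (1, 0, 0)
  row 1: subtract 5/2×row2 = (0, 1, 0)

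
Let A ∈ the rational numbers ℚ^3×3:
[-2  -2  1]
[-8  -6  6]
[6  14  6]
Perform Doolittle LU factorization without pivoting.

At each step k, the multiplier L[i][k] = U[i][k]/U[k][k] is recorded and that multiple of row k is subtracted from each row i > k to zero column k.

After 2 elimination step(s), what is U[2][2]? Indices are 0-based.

Step 1: pivot at (0,0) is -2.
  row1 ← row1 − (4)·row0  ⇒  L[1][0]=4, U row1=(0, 2, 2)
  row2 ← row2 − (-3)·row0  ⇒  L[2][0]=-3, U row2=(0, 8, 9)
Step 2: pivot at (1,1) is 2.
  row2 ← row2 − (4)·row1  ⇒  L[2][1]=4, U row2=(0, 0, 1)

U[2][2] = 1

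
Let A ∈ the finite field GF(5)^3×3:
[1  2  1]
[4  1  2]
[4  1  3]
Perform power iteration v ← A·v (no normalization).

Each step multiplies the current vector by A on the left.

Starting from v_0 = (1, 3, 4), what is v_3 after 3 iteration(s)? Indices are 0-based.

v_3 = (0, 4, 0)

v_0 = (1, 3, 4).
v_1 = A·v_0 = (1, 0, 4).
v_2 = A·v_1 = (0, 2, 1).
v_3 = A·v_2 = (0, 4, 0).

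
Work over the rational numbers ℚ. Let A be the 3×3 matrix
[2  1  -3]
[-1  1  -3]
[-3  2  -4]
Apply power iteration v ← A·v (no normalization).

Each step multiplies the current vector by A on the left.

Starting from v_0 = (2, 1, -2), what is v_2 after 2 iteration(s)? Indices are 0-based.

v_0 = (2, 1, -2).
v_1 = A·v_0 = (11, 5, 4).
v_2 = A·v_1 = (15, -18, -39).

v_2 = (15, -18, -39)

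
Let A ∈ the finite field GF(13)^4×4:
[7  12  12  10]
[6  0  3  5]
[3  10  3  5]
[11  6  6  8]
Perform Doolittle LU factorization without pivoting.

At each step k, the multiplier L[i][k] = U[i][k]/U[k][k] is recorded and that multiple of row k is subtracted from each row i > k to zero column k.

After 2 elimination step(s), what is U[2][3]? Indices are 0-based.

k=0: U[0][0]=7
  eliminate (1,0): mult=12, new row 1: (0, 12, 2, 2); set L[1][0]=12
  eliminate (2,0): mult=6, new row 2: (0, 3, 9, 10); set L[2][0]=6
  eliminate (3,0): mult=9, new row 3: (0, 2, 2, 9); set L[3][0]=9
k=1: U[1][1]=12
  eliminate (2,1): mult=10, new row 2: (0, 0, 2, 3); set L[2][1]=10
  eliminate (3,1): mult=11, new row 3: (0, 0, 6, 0); set L[3][1]=11

U[2][3] = 3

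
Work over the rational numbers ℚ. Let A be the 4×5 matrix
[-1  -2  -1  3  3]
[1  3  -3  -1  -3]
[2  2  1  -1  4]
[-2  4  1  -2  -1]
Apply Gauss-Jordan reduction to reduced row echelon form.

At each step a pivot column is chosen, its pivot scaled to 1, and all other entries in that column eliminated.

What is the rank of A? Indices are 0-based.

rank = 4

step 1: normalize row 0 (÷-1) = (1, 2, 1, -3, -3)
  row 1: subtract 1×row0 = (0, 1, -4, 2, 0)
  row 2: subtract 2×row0 = (0, -2, -1, 5, 10)
  row 3: subtract -2×row0 = (0, 8, 3, -8, -7)
step 2: normalize row 1 (÷1) = (0, 1, -4, 2, 0)
  row 0: subtract 2×row1 = (1, 0, 9, -7, -3)
  row 2: subtract -2×row1 = (0, 0, -9, 9, 10)
  row 3: subtract 8×row1 = (0, 0, 35, -24, -7)
step 3: normalize row 2 (÷-9) = (0, 0, 1, -1, -10/9)
  row 0: subtract 9×row2 = (1, 0, 0, 2, 7)
  row 1: subtract -4×row2 = (0, 1, 0, -2, -40/9)
  row 3: subtract 35×row2 = (0, 0, 0, 11, 287/9)
step 4: normalize row 3 (÷11) = (0, 0, 0, 1, 287/99)
  row 0: subtract 2×row3 = (1, 0, 0, 0, 119/99)
  row 1: subtract -2×row3 = (0, 1, 0, 0, 134/99)
  row 2: subtract -1×row3 = (0, 0, 1, 0, 59/33)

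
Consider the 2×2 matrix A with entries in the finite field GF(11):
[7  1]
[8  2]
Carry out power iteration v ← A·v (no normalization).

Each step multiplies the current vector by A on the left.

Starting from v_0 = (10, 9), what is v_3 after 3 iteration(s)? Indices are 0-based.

v_0 = (10, 9).
v_1 = A·v_0 = (2, 10).
v_2 = A·v_1 = (2, 3).
v_3 = A·v_2 = (6, 0).

v_3 = (6, 0)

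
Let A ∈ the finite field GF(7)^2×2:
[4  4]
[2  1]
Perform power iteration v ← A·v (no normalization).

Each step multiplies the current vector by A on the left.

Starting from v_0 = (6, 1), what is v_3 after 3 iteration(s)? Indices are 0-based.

v_3 = (1, 5)

v_0 = (6, 1).
v_1 = A·v_0 = (0, 6).
v_2 = A·v_1 = (3, 6).
v_3 = A·v_2 = (1, 5).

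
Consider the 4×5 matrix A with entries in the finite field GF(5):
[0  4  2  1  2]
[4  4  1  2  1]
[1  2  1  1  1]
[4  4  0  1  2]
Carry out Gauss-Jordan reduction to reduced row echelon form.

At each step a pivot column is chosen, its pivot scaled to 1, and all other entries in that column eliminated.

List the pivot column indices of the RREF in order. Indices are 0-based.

pivot columns: 0, 1, 2, 4

step 1: exchange rows 0,1
step 1: normalize row 0 (÷4) = (1, 1, 4, 3, 4)
  row 2: subtract 1×row0 = (0, 1, 2, 3, 2)
  row 3: subtract 4×row0 = (0, 0, 4, 4, 1)
step 2: normalize row 1 (÷4) = (0, 1, 3, 4, 3)
  row 0: subtract 1×row1 = (1, 0, 1, 4, 1)
  row 2: subtract 1×row1 = (0, 0, 4, 4, 4)
step 3: normalize row 2 (÷4) = (0, 0, 1, 1, 1)
  row 0: subtract 1×row2 = (1, 0, 0, 3, 0)
  row 1: subtract 3×row2 = (0, 1, 0, 1, 0)
  row 3: subtract 4×row2 = (0, 0, 0, 0, 2)
skip col 3 (zero from row 3)
step 4: normalize row 3 (÷2) = (0, 0, 0, 0, 1)
  row 2: subtract 1×row3 = (0, 0, 1, 1, 0)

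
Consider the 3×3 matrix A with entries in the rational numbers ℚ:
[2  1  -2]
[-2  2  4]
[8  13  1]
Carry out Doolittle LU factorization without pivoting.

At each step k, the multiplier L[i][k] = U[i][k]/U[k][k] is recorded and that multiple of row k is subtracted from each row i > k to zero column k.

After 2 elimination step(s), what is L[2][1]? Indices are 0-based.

k=0: U[0][0]=2
  eliminate (1,0): mult=-1, new row 1: (0, 3, 2); set L[1][0]=-1
  eliminate (2,0): mult=4, new row 2: (0, 9, 9); set L[2][0]=4
k=1: U[1][1]=3
  eliminate (2,1): mult=3, new row 2: (0, 0, 3); set L[2][1]=3

L[2][1] = 3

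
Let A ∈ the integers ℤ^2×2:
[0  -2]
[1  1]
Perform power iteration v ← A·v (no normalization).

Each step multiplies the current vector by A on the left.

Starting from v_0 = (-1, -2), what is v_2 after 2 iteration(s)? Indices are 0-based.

v_2 = (6, 1)

v_0 = (-1, -2).
v_1 = A·v_0 = (4, -3).
v_2 = A·v_1 = (6, 1).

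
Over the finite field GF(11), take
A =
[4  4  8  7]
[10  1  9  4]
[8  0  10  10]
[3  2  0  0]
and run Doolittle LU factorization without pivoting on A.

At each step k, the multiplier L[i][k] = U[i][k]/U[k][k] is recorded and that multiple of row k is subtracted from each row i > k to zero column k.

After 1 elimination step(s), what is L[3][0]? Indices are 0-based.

k=0: U[0][0]=4
  eliminate (1,0): mult=8, new row 1: (0, 2, 0, 3); set L[1][0]=8
  eliminate (2,0): mult=2, new row 2: (0, 3, 5, 7); set L[2][0]=2
  eliminate (3,0): mult=9, new row 3: (0, 10, 5, 3); set L[3][0]=9

L[3][0] = 9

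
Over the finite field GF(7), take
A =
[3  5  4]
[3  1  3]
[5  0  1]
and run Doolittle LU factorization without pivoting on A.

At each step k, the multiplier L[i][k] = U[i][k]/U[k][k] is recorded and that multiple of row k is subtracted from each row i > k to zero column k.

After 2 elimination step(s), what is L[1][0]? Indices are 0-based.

Step 1: pivot at (0,0) is 3.
  row1 ← row1 − (1)·row0  ⇒  L[1][0]=1, U row1=(0, 3, 6)
  row2 ← row2 − (4)·row0  ⇒  L[2][0]=4, U row2=(0, 1, 6)
Step 2: pivot at (1,1) is 3.
  row2 ← row2 − (5)·row1  ⇒  L[2][1]=5, U row2=(0, 0, 4)

L[1][0] = 1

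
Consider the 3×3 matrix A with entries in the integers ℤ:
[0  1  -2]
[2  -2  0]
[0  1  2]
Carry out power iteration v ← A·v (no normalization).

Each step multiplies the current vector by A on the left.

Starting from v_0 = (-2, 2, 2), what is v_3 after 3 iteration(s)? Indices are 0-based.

v_0 = (-2, 2, 2).
v_1 = A·v_0 = (-2, -8, 6).
v_2 = A·v_1 = (-20, 12, 4).
v_3 = A·v_2 = (4, -64, 20).

v_3 = (4, -64, 20)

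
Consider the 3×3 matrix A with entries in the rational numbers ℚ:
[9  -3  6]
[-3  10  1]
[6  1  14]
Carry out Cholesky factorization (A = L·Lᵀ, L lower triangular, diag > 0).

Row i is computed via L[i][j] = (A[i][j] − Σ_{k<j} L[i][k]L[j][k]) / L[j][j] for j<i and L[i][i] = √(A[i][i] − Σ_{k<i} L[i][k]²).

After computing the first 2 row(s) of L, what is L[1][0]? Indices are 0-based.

L[1][0] = -1

Step 1: L[0][0] = √(9) = 3.
  L[1][0] = (-3) / L[0][0] = -1.
Step 2: L[1][1] = √(9) = 3.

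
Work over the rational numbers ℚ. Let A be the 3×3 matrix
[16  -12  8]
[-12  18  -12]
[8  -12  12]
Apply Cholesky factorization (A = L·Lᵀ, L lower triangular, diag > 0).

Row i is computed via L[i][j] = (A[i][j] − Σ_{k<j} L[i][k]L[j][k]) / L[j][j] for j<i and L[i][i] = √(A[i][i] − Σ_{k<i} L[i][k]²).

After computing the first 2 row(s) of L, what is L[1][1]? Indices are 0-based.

L[1][1] = 3

Step 1: L[0][0] = √(16) = 4.
  L[1][0] = (-12) / L[0][0] = -3.
Step 2: L[1][1] = √(9) = 3.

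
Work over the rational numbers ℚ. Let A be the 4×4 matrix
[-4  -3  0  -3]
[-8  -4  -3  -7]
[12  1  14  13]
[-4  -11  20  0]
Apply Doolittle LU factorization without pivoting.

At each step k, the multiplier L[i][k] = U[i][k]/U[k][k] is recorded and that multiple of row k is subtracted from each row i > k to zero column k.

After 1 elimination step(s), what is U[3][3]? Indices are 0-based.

U[3][3] = 3

Step 1: pivot at (0,0) is -4.
  row1 ← row1 − (2)·row0  ⇒  L[1][0]=2, U row1=(0, 2, -3, -1)
  row2 ← row2 − (-3)·row0  ⇒  L[2][0]=-3, U row2=(0, -8, 14, 4)
  row3 ← row3 − (1)·row0  ⇒  L[3][0]=1, U row3=(0, -8, 20, 3)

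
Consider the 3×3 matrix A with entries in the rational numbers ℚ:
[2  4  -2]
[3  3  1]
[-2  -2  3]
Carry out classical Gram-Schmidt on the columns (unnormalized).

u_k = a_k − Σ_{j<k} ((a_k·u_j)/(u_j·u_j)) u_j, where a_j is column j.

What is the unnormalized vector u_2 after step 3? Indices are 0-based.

u_2 = (0, 22/13, 33/13)

Step 1: u_0 = a_0 = (2, 3, -2).
Step 2: u_1 = a_1 − (21/17)·u_0 = (26/17, -12/17, 8/17).
Step 3: u_2 = a_2 − (-7/17)·u_0 − (-10/13)·u_1 = (0, 22/13, 33/13).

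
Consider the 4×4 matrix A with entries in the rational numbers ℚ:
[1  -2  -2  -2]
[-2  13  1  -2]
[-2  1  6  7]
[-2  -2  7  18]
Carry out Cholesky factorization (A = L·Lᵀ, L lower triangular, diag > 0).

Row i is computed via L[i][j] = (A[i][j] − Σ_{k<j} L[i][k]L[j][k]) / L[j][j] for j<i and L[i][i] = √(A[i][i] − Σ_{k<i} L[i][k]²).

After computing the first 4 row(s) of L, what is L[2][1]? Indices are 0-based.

L[2][1] = -1

Step 1: L[0][0] = √(1) = 1.
  L[1][0] = (-2) / L[0][0] = -2.
Step 2: L[1][1] = √(9) = 3.
  L[2][0] = (-2) / L[0][0] = -2.
  L[2][1] = (-3) / L[1][1] = -1.
Step 3: L[2][2] = √(1) = 1.
  L[3][0] = (-2) / L[0][0] = -2.
  L[3][1] = (-6) / L[1][1] = -2.
  L[3][2] = (1) / L[2][2] = 1.
Step 4: L[3][3] = √(9) = 3.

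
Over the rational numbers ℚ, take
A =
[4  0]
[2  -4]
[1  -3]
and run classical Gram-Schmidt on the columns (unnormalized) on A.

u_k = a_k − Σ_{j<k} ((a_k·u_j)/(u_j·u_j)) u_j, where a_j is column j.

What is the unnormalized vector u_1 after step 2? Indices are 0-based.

Step 1: u_0 = a_0 = (4, 2, 1).
Step 2: u_1 = a_1 − (-11/21)·u_0 = (44/21, -62/21, -52/21).

u_1 = (44/21, -62/21, -52/21)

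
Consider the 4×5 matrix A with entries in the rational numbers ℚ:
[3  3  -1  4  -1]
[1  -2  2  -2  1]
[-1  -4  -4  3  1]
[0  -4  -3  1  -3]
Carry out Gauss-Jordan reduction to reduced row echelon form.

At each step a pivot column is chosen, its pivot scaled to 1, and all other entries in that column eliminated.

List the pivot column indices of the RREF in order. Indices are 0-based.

pivot columns: 0, 1, 2, 3

[1] R0 /= 3  ⇒  (1, 1, -1/3, 4/3, -1/3)
     R1 -= 1·R0  ⇒  (0, -3, 7/3, -10/3, 4/3)
     R2 -= -1·R0  ⇒  (0, -3, -13/3, 13/3, 2/3)
[2] R1 /= -3  ⇒  (0, 1, -7/9, 10/9, -4/9)
     R0 -= 1·R1  ⇒  (1, 0, 4/9, 2/9, 1/9)
     R2 -= -3·R1  ⇒  (0, 0, -20/3, 23/3, -2/3)
     R3 -= -4·R1  ⇒  (0, 0, -55/9, 49/9, -43/9)
[3] R2 /= -20/3  ⇒  (0, 0, 1, -23/20, 1/10)
     R0 -= 4/9·R2  ⇒  (1, 0, 0, 11/15, 1/15)
     R1 -= -7/9·R2  ⇒  (0, 1, 0, 13/60, -11/30)
     R3 -= -55/9·R2  ⇒  (0, 0, 0, -19/12, -25/6)
[4] R3 /= -19/12  ⇒  (0, 0, 0, 1, 50/19)
     R0 -= 11/15·R3  ⇒  (1, 0, 0, 0, -177/95)
     R1 -= 13/60·R3  ⇒  (0, 1, 0, 0, -89/95)
     R2 -= -23/20·R3  ⇒  (0, 0, 1, 0, 297/95)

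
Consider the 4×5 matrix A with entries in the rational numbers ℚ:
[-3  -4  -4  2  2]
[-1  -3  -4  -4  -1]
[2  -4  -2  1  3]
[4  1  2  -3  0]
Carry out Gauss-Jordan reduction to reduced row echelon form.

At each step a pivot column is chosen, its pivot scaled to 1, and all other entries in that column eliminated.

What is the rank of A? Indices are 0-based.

rank = 4

[1] R0 /= -3  ⇒  (1, 4/3, 4/3, -2/3, -2/3)
     R1 -= -1·R0  ⇒  (0, -5/3, -8/3, -14/3, -5/3)
     R2 -= 2·R0  ⇒  (0, -20/3, -14/3, 7/3, 13/3)
     R3 -= 4·R0  ⇒  (0, -13/3, -10/3, -1/3, 8/3)
[2] R1 /= -5/3  ⇒  (0, 1, 8/5, 14/5, 1)
     R0 -= 4/3·R1  ⇒  (1, 0, -4/5, -22/5, -2)
     R2 -= -20/3·R1  ⇒  (0, 0, 6, 21, 11)
     R3 -= -13/3·R1  ⇒  (0, 0, 18/5, 59/5, 7)
[3] R2 /= 6  ⇒  (0, 0, 1, 7/2, 11/6)
     R0 -= -4/5·R2  ⇒  (1, 0, 0, -8/5, -8/15)
     R1 -= 8/5·R2  ⇒  (0, 1, 0, -14/5, -29/15)
     R3 -= 18/5·R2  ⇒  (0, 0, 0, -4/5, 2/5)
[4] R3 /= -4/5  ⇒  (0, 0, 0, 1, -1/2)
     R0 -= -8/5·R3  ⇒  (1, 0, 0, 0, -4/3)
     R1 -= -14/5·R3  ⇒  (0, 1, 0, 0, -10/3)
     R2 -= 7/2·R3  ⇒  (0, 0, 1, 0, 43/12)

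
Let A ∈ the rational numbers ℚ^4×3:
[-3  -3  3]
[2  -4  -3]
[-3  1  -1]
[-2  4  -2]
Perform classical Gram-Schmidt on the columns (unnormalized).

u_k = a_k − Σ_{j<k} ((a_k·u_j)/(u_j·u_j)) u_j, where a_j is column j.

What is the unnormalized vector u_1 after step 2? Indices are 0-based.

Step 1: u_0 = a_0 = (-3, 2, -3, -2).
Step 2: u_1 = a_1 − (-5/13)·u_0 = (-54/13, -42/13, -2/13, 42/13).

u_1 = (-54/13, -42/13, -2/13, 42/13)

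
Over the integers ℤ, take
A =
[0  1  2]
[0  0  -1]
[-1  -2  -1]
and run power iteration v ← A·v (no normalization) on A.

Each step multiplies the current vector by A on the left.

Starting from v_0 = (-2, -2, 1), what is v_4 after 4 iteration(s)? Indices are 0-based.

v_4 = (11, -4, 1)

v_0 = (-2, -2, 1).
v_1 = A·v_0 = (0, -1, 5).
v_2 = A·v_1 = (9, -5, -3).
v_3 = A·v_2 = (-11, 3, 4).
v_4 = A·v_3 = (11, -4, 1).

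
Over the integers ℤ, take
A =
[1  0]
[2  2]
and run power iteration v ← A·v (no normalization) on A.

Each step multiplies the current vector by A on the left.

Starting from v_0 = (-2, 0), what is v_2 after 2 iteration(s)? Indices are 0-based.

v_2 = (-2, -12)

v_0 = (-2, 0).
v_1 = A·v_0 = (-2, -4).
v_2 = A·v_1 = (-2, -12).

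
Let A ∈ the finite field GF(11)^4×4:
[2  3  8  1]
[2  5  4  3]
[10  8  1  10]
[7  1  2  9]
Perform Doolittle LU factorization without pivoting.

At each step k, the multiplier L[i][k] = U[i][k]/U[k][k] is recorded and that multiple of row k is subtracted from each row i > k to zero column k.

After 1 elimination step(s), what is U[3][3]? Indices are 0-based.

U[3][3] = 0

k=0: U[0][0]=2
  eliminate (1,0): mult=1, new row 1: (0, 2, 7, 2); set L[1][0]=1
  eliminate (2,0): mult=5, new row 2: (0, 4, 5, 5); set L[2][0]=5
  eliminate (3,0): mult=9, new row 3: (0, 7, 7, 0); set L[3][0]=9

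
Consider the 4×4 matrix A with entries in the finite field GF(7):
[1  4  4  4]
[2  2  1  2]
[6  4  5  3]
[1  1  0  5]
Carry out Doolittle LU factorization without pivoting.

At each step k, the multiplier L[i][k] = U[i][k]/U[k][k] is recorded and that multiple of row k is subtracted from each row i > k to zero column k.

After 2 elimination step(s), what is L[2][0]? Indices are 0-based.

L[2][0] = 6

k=0: U[0][0]=1
  eliminate (1,0): mult=2, new row 1: (0, 1, 0, 1); set L[1][0]=2
  eliminate (2,0): mult=6, new row 2: (0, 1, 2, 0); set L[2][0]=6
  eliminate (3,0): mult=1, new row 3: (0, 4, 3, 1); set L[3][0]=1
k=1: U[1][1]=1
  eliminate (2,1): mult=1, new row 2: (0, 0, 2, 6); set L[2][1]=1
  eliminate (3,1): mult=4, new row 3: (0, 0, 3, 4); set L[3][1]=4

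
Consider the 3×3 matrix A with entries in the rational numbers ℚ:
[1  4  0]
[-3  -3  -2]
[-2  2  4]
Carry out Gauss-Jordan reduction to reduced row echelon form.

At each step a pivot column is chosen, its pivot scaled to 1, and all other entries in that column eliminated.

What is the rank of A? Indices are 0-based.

rank = 3

[1] R0 /= 1  ⇒  (1, 4, 0)
     R1 -= -3·R0  ⇒  (0, 9, -2)
     R2 -= -2·R0  ⇒  (0, 10, 4)
[2] R1 /= 9  ⇒  (0, 1, -2/9)
     R0 -= 4·R1  ⇒  (1, 0, 8/9)
     R2 -= 10·R1  ⇒  (0, 0, 56/9)
[3] R2 /= 56/9  ⇒  (0, 0, 1)
     R0 -= 8/9·R2  ⇒  (1, 0, 0)
     R1 -= -2/9·R2  ⇒  (0, 1, 0)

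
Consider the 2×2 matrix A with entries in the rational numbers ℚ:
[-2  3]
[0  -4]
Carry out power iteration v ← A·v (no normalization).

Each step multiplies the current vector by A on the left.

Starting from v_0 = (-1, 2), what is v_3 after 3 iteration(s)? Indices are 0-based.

v_3 = (176, -128)

v_0 = (-1, 2).
v_1 = A·v_0 = (8, -8).
v_2 = A·v_1 = (-40, 32).
v_3 = A·v_2 = (176, -128).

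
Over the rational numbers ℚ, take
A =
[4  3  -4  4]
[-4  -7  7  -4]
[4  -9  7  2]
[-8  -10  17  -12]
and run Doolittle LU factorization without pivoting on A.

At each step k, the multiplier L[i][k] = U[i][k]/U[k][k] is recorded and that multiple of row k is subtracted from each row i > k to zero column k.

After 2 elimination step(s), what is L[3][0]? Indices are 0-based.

Step 1: pivot at (0,0) is 4.
  row1 ← row1 − (-1)·row0  ⇒  L[1][0]=-1, U row1=(0, -4, 3, 0)
  row2 ← row2 − (1)·row0  ⇒  L[2][0]=1, U row2=(0, -12, 11, -2)
  row3 ← row3 − (-2)·row0  ⇒  L[3][0]=-2, U row3=(0, -4, 9, -4)
Step 2: pivot at (1,1) is -4.
  row2 ← row2 − (3)·row1  ⇒  L[2][1]=3, U row2=(0, 0, 2, -2)
  row3 ← row3 − (1)·row1  ⇒  L[3][1]=1, U row3=(0, 0, 6, -4)

L[3][0] = -2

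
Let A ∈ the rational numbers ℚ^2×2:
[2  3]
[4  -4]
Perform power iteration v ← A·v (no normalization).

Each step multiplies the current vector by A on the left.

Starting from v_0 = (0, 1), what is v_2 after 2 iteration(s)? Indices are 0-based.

v_0 = (0, 1).
v_1 = A·v_0 = (3, -4).
v_2 = A·v_1 = (-6, 28).

v_2 = (-6, 28)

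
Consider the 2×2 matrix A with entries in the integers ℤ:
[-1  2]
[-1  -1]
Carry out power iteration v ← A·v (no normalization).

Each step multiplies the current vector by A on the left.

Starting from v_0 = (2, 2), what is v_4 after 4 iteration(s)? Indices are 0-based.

v_0 = (2, 2).
v_1 = A·v_0 = (2, -4).
v_2 = A·v_1 = (-10, 2).
v_3 = A·v_2 = (14, 8).
v_4 = A·v_3 = (2, -22).

v_4 = (2, -22)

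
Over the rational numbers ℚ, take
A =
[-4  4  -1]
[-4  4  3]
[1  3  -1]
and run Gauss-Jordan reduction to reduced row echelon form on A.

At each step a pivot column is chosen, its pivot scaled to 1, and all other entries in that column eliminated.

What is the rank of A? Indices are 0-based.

rank = 3

[1] R0 /= -4  ⇒  (1, -1, 1/4)
     R1 -= -4·R0  ⇒  (0, 0, 4)
     R2 -= 1·R0  ⇒  (0, 4, -5/4)
[2] R1 <-> R2
[2] R1 /= 4  ⇒  (0, 1, -5/16)
     R0 -= -1·R1  ⇒  (1, 0, -1/16)
[3] R2 /= 4  ⇒  (0, 0, 1)
     R0 -= -1/16·R2  ⇒  (1, 0, 0)
     R1 -= -5/16·R2  ⇒  (0, 1, 0)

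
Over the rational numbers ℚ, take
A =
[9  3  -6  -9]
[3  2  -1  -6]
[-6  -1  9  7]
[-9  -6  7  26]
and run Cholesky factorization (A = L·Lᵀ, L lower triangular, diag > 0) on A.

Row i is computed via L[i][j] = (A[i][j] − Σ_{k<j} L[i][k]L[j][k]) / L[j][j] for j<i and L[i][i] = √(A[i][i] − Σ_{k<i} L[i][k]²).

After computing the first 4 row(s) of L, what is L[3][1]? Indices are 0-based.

Step 1: L[0][0] = √(9) = 3.
  L[1][0] = (3) / L[0][0] = 1.
Step 2: L[1][1] = √(1) = 1.
  L[2][0] = (-6) / L[0][0] = -2.
  L[2][1] = (1) / L[1][1] = 1.
Step 3: L[2][2] = √(4) = 2.
  L[3][0] = (-9) / L[0][0] = -3.
  L[3][1] = (-3) / L[1][1] = -3.
  L[3][2] = (4) / L[2][2] = 2.
Step 4: L[3][3] = √(4) = 2.

L[3][1] = -3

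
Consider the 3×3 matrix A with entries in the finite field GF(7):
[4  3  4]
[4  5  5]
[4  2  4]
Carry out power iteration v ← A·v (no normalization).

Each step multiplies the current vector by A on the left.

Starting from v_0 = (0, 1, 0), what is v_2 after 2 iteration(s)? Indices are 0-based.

v_0 = (0, 1, 0).
v_1 = A·v_0 = (3, 5, 2).
v_2 = A·v_1 = (0, 5, 2).

v_2 = (0, 5, 2)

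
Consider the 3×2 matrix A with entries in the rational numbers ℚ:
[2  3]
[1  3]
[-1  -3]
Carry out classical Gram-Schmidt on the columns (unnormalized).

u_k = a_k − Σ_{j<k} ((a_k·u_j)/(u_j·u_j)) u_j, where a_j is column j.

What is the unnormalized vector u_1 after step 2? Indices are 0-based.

u_1 = (-1, 1, -1)

Step 1: u_0 = a_0 = (2, 1, -1).
Step 2: u_1 = a_1 − (2)·u_0 = (-1, 1, -1).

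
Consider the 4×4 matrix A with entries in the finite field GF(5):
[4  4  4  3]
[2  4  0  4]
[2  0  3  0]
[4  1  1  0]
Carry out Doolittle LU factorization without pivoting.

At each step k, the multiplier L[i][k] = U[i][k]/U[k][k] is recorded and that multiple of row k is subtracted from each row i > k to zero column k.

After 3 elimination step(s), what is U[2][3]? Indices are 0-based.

k=0: U[0][0]=4
  eliminate (1,0): mult=3, new row 1: (0, 2, 3, 0); set L[1][0]=3
  eliminate (2,0): mult=3, new row 2: (0, 3, 1, 1); set L[2][0]=3
  eliminate (3,0): mult=1, new row 3: (0, 2, 2, 2); set L[3][0]=1
k=1: U[1][1]=2
  eliminate (2,1): mult=4, new row 2: (0, 0, 4, 1); set L[2][1]=4
  eliminate (3,1): mult=1, new row 3: (0, 0, 4, 2); set L[3][1]=1
k=2: U[2][2]=4
  eliminate (3,2): mult=1, new row 3: (0, 0, 0, 1); set L[3][2]=1

U[2][3] = 1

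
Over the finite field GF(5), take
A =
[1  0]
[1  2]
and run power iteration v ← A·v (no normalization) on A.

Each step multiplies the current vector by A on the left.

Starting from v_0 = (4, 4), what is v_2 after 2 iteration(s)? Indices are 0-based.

v_0 = (4, 4).
v_1 = A·v_0 = (4, 2).
v_2 = A·v_1 = (4, 3).

v_2 = (4, 3)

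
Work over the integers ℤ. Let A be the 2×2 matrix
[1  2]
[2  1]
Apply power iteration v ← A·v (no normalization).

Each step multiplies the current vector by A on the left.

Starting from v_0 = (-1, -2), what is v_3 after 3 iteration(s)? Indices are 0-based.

v_0 = (-1, -2).
v_1 = A·v_0 = (-5, -4).
v_2 = A·v_1 = (-13, -14).
v_3 = A·v_2 = (-41, -40).

v_3 = (-41, -40)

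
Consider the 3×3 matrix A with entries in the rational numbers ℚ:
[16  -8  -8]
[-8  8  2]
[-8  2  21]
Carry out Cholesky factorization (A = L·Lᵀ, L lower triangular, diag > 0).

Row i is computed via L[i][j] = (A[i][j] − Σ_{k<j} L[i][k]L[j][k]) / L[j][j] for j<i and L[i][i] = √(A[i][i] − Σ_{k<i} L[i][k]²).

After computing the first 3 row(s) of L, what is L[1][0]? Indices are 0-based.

L[1][0] = -2

Step 1: L[0][0] = √(16) = 4.
  L[1][0] = (-8) / L[0][0] = -2.
Step 2: L[1][1] = √(4) = 2.
  L[2][0] = (-8) / L[0][0] = -2.
  L[2][1] = (-2) / L[1][1] = -1.
Step 3: L[2][2] = √(16) = 4.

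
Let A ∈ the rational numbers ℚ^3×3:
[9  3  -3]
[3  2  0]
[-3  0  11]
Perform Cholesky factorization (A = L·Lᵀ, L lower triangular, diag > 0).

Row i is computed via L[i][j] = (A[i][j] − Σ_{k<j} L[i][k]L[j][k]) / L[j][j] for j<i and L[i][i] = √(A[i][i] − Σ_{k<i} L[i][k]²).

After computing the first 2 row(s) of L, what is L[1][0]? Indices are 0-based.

L[1][0] = 1

Step 1: L[0][0] = √(9) = 3.
  L[1][0] = (3) / L[0][0] = 1.
Step 2: L[1][1] = √(1) = 1.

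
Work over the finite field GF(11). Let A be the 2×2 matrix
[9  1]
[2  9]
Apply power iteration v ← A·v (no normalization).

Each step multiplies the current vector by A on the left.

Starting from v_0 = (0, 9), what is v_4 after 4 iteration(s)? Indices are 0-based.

v_0 = (0, 9).
v_1 = A·v_0 = (9, 4).
v_2 = A·v_1 = (8, 10).
v_3 = A·v_2 = (5, 7).
v_4 = A·v_3 = (8, 7).

v_4 = (8, 7)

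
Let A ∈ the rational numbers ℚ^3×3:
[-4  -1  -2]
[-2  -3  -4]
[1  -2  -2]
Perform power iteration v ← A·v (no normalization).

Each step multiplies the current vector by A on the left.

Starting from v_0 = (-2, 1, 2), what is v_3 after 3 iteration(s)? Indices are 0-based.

v_3 = (-157, -295, -149)

v_0 = (-2, 1, 2).
v_1 = A·v_0 = (3, -7, -8).
v_2 = A·v_1 = (11, 47, 33).
v_3 = A·v_2 = (-157, -295, -149).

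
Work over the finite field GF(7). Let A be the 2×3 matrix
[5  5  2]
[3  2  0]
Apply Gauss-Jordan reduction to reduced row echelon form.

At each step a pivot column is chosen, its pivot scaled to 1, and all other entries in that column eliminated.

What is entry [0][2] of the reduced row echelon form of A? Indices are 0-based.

M[0][2] = 2

step 1: normalize row 0 (÷5) = (1, 1, 6)
  row 1: subtract 3×row0 = (0, 6, 3)
step 2: normalize row 1 (÷6) = (0, 1, 4)
  row 0: subtract 1×row1 = (1, 0, 2)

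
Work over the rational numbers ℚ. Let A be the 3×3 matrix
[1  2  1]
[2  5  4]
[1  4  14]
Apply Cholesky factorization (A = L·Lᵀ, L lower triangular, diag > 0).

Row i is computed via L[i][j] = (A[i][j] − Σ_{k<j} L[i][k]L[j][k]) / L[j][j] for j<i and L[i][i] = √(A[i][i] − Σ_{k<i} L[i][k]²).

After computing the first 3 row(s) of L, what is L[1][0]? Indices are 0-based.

L[1][0] = 2

Step 1: L[0][0] = √(1) = 1.
  L[1][0] = (2) / L[0][0] = 2.
Step 2: L[1][1] = √(1) = 1.
  L[2][0] = (1) / L[0][0] = 1.
  L[2][1] = (2) / L[1][1] = 2.
Step 3: L[2][2] = √(9) = 3.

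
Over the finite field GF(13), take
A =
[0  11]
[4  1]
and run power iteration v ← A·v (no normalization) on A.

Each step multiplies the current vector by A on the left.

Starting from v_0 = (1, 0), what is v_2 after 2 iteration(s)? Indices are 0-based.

v_2 = (5, 4)

v_0 = (1, 0).
v_1 = A·v_0 = (0, 4).
v_2 = A·v_1 = (5, 4).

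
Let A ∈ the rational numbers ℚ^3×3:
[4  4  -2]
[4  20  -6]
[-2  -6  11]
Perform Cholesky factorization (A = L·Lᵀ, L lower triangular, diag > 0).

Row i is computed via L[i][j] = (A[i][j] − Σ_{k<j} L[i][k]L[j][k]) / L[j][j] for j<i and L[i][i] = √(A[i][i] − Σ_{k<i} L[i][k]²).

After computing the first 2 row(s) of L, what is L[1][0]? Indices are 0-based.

L[1][0] = 2

Step 1: L[0][0] = √(4) = 2.
  L[1][0] = (4) / L[0][0] = 2.
Step 2: L[1][1] = √(16) = 4.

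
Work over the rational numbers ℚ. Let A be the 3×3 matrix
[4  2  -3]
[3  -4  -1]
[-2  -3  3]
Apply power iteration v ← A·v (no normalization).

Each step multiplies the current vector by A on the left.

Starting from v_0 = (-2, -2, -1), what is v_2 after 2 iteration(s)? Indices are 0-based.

v_2 = (-51, -46, 30)

v_0 = (-2, -2, -1).
v_1 = A·v_0 = (-9, 3, 7).
v_2 = A·v_1 = (-51, -46, 30).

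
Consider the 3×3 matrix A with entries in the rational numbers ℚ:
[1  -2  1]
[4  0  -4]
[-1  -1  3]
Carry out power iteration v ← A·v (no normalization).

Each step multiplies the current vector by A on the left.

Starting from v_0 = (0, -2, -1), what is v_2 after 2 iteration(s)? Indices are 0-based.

v_2 = (-6, 16, -10)

v_0 = (0, -2, -1).
v_1 = A·v_0 = (3, 4, -1).
v_2 = A·v_1 = (-6, 16, -10).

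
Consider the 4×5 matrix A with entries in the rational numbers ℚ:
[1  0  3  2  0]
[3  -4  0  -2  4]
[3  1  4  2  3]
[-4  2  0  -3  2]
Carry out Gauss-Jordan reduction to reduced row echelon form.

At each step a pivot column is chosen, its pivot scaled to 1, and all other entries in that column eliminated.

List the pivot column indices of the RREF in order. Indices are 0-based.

pivot(0,0)=1: scale R0 → (1, 0, 3, 2, 0)
  clear (1,0): R1 −= (3)R0 → (0, -4, -9, -8, 4)
  clear (2,0): R2 −= (3)R0 → (0, 1, -5, -4, 3)
  clear (3,0): R3 −= (-4)R0 → (0, 2, 12, 5, 2)
pivot(1,1)=-4: scale R1 → (0, 1, 9/4, 2, -1)
  clear (2,1): R2 −= (1)R1 → (0, 0, -29/4, -6, 4)
  clear (3,1): R3 −= (2)R1 → (0, 0, 15/2, 1, 4)
pivot(2,2)=-29/4: scale R2 → (0, 0, 1, 24/29, -16/29)
  clear (0,2): R0 −= (3)R2 → (1, 0, 0, -14/29, 48/29)
  clear (1,2): R1 −= (9/4)R2 → (0, 1, 0, 4/29, 7/29)
  clear (3,2): R3 −= (15/2)R2 → (0, 0, 0, -151/29, 236/29)
pivot(3,3)=-151/29: scale R3 → (0, 0, 0, 1, -236/151)
  clear (0,3): R0 −= (-14/29)R3 → (1, 0, 0, 0, 136/151)
  clear (1,3): R1 −= (4/29)R3 → (0, 1, 0, 0, 69/151)
  clear (2,3): R2 −= (24/29)R3 → (0, 0, 1, 0, 112/151)

pivot columns: 0, 1, 2, 3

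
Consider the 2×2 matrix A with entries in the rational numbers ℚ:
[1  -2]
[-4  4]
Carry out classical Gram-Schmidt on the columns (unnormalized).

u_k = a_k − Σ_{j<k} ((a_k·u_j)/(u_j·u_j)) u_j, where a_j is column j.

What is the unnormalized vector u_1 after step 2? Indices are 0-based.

Step 1: u_0 = a_0 = (1, -4).
Step 2: u_1 = a_1 − (-18/17)·u_0 = (-16/17, -4/17).

u_1 = (-16/17, -4/17)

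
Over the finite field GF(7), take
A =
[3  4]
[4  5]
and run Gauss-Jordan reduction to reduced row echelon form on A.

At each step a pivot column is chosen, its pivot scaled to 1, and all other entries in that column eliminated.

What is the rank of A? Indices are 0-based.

pivot(0,0)=3: scale R0 → (1, 6)
  clear (1,0): R1 −= (4)R0 → (0, 2)
pivot(1,1)=2: scale R1 → (0, 1)
  clear (0,1): R0 −= (6)R1 → (1, 0)

rank = 2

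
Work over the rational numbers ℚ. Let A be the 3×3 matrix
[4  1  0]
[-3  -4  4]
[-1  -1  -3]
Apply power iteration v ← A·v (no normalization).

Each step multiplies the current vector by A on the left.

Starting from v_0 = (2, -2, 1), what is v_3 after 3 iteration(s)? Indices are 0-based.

v_0 = (2, -2, 1).
v_1 = A·v_0 = (6, 6, -3).
v_2 = A·v_1 = (30, -54, -3).
v_3 = A·v_2 = (66, 114, 33).

v_3 = (66, 114, 33)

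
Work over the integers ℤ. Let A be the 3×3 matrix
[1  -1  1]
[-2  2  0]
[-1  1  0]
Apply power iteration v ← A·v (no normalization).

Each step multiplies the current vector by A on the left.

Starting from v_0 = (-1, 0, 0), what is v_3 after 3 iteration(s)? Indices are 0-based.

v_0 = (-1, 0, 0).
v_1 = A·v_0 = (-1, 2, 1).
v_2 = A·v_1 = (-2, 6, 3).
v_3 = A·v_2 = (-5, 16, 8).

v_3 = (-5, 16, 8)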